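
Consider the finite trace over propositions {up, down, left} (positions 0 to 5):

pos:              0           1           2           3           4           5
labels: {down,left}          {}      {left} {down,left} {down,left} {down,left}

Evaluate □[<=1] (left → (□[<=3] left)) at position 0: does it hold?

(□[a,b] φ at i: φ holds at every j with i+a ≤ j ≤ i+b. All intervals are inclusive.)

Check (left → (□[<=3] left)) at every j in [0,1]:
  j=0: antecedent true; consequent fails at 1 → ✗
  j=1: antecedent false → ✓
Fails at j=0 → formula fails.

False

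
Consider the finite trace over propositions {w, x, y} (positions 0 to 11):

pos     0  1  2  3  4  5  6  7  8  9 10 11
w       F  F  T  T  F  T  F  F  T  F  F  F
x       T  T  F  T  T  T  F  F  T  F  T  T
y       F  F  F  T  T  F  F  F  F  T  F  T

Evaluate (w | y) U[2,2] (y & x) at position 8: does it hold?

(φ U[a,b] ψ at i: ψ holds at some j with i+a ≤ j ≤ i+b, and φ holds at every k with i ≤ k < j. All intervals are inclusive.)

Does not hold

Need some j in [10,10] with (y & x), and (w | y) at every k in [8,j-1].
  j=10: (y & x) false.
No j in the window works → until fails.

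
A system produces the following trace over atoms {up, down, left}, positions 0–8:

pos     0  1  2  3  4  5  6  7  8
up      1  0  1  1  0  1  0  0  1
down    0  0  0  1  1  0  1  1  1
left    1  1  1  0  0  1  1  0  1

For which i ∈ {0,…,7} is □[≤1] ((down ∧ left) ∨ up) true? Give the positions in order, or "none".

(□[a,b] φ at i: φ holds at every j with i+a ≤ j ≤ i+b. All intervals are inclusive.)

2, 5

Evaluate at each i in [0,7]:
  i=0: ✗ (fails at j=1)
  i=1: ✗ (fails at j=1)
  i=2: ✓ (all of [2,3])
  i=3: ✗ (fails at j=4)
  i=4: ✗ (fails at j=4)
  i=5: ✓ (all of [5,6])
  i=6: ✗ (fails at j=7)
  i=7: ✗ (fails at j=7)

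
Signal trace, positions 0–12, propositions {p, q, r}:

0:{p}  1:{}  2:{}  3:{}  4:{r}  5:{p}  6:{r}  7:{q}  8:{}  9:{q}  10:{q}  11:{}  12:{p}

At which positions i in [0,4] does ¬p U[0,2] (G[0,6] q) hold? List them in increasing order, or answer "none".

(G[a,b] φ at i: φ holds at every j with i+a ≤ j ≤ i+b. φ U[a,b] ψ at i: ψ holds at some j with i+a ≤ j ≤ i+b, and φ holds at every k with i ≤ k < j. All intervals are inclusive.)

none

Evaluate at each i in [0,4]:
  i=0: ✗ (no rhs in [0,2])
  i=1: ✗ (no rhs in [1,3])
  i=2: ✗ (no rhs in [2,4])
  i=3: ✗ (no rhs in [3,5])
  i=4: ✗ (no rhs in [4,6])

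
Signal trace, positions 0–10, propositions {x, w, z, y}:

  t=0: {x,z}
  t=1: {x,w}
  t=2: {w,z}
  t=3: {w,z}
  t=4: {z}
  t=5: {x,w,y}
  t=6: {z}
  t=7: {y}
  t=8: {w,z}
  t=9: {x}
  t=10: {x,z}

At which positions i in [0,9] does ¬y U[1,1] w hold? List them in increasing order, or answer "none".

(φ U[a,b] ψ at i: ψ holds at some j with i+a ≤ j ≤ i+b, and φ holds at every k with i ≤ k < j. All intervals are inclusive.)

0, 1, 2, 4

Evaluate at each i in [0,9]:
  i=0: ✓ (rhs at j=1; lhs holds on [0,0])
  i=1: ✓ (rhs at j=2; lhs holds on [1,1])
  i=2: ✓ (rhs at j=3; lhs holds on [2,2])
  i=3: ✗ (no rhs in [4,4])
  i=4: ✓ (rhs at j=5; lhs holds on [4,4])
  i=5: ✗ (no rhs in [6,6])
  i=6: ✗ (no rhs in [7,7])
  i=7: ✗ (lhs fails at k=7 before rhs at j=8)
  i=8: ✗ (no rhs in [9,9])
  i=9: ✗ (no rhs in [10,10])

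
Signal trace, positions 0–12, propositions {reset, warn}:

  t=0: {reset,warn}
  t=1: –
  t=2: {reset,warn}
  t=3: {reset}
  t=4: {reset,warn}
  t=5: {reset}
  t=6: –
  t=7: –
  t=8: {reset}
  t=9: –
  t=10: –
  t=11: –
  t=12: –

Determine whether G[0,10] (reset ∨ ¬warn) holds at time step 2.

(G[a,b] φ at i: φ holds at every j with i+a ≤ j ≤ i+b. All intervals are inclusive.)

Yes

Check (reset ∨ ¬warn) at every j in [2,12]:
  j=2: true
  j=3: true
  j=4: true
  j=5: true
  j=6: true
  j=7: true
  j=8: true
  j=9: true
  j=10: true
  j=11: true
  j=12: true
All positions satisfy it → formula holds.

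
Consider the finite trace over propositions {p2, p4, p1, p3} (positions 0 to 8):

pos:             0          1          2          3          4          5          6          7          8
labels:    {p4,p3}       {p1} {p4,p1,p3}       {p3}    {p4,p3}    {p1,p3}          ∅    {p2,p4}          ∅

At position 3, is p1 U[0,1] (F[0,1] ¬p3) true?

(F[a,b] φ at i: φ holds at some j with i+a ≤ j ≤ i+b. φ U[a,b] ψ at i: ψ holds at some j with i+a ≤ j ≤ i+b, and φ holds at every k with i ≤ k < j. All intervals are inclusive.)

Need some j in [3,4] with F[0,1] ¬p3, and p1 at every k in [3,j-1].
  j=3: F[0,1] ¬p3 — fails (none in [3,4]).
  j=4: F[0,1] ¬p3 — fails (none in [4,5]).
No j in the window works → until fails.

False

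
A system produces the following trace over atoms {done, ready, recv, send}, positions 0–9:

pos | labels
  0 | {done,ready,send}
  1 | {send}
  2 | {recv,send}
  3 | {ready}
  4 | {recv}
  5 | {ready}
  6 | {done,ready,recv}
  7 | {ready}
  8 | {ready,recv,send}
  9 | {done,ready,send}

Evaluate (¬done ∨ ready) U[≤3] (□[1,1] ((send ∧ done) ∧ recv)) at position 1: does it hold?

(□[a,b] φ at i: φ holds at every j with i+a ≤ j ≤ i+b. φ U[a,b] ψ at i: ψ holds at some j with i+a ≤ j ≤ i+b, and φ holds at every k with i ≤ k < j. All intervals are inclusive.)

Need some j in [1,4] with □[1,1] ((send ∧ done) ∧ recv), and (¬done ∨ ready) at every k in [1,j-1].
  j=1: □[1,1] ((send ∧ done) ∧ recv) — fails at 2.
  j=2: □[1,1] ((send ∧ done) ∧ recv) — fails at 3.
  j=3: □[1,1] ((send ∧ done) ∧ recv) — fails at 4.
  j=4: □[1,1] ((send ∧ done) ∧ recv) — fails at 5.
No j in the window works → until fails.

False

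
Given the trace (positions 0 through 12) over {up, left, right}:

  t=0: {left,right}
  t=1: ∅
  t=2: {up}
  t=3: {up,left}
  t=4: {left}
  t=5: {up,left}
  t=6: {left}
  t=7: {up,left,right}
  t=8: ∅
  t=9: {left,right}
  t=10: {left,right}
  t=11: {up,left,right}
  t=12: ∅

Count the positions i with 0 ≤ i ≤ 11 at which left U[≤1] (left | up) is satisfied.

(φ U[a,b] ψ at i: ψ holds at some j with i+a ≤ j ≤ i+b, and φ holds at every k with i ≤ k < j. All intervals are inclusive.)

Evaluate at each i in [0,11]:
  i=0: ✓ (rhs at j=0)
  i=1: ✗ (lhs fails at k=1 before rhs at j=2)
  i=2: ✓ (rhs at j=2)
  i=3: ✓ (rhs at j=3)
  i=4: ✓ (rhs at j=4)
  i=5: ✓ (rhs at j=5)
  i=6: ✓ (rhs at j=6)
  i=7: ✓ (rhs at j=7)
  i=8: ✗ (lhs fails at k=8 before rhs at j=9)
  i=9: ✓ (rhs at j=9)
  i=10: ✓ (rhs at j=10)
  i=11: ✓ (rhs at j=11)
Positions where it holds: {0, 2, 3, 4, 5, 6, 7, 9, 10, 11} → 10.

10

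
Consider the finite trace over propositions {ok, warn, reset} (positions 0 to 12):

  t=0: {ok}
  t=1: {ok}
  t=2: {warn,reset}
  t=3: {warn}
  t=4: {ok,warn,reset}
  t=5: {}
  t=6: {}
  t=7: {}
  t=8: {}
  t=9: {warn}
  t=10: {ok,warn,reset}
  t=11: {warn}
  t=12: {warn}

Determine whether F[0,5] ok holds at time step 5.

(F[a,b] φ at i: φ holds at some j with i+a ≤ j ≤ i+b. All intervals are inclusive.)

Check ok at each j in [5,10]:
  j=5: false
  j=6: false
  j=7: false
  j=8: false
  j=9: false
  j=10: true
Found at j=10 → formula holds.

True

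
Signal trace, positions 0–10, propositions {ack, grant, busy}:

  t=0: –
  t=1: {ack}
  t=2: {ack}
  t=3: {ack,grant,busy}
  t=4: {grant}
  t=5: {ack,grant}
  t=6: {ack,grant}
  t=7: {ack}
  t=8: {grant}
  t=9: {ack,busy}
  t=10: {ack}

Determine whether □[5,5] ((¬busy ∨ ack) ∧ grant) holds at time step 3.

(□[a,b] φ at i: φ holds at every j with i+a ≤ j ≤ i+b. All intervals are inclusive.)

Yes

Check ((¬busy ∨ ack) ∧ grant) at every j in [8,8]:
  j=8: true
All positions satisfy it → formula holds.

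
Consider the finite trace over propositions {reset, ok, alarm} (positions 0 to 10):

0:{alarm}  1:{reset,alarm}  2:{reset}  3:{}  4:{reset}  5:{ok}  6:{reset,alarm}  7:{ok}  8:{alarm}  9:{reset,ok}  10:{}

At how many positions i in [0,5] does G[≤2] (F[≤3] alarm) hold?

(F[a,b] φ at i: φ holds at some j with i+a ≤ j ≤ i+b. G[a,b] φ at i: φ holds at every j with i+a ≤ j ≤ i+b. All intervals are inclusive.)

Evaluate at each i in [0,5]:
  i=0: ✗ (fails at j=2)
  i=1: ✗ (fails at j=2)
  i=2: ✗ (fails at j=2)
  i=3: ✓ (all of [3,5])
  i=4: ✓ (all of [4,6])
  i=5: ✓ (all of [5,7])
Positions where it holds: {3, 4, 5} → 3.

3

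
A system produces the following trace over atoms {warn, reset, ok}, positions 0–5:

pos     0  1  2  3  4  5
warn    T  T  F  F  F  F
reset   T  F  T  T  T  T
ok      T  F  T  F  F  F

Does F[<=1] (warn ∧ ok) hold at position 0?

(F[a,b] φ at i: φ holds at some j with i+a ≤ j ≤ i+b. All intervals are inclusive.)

Check (warn ∧ ok) at each j in [0,1]:
  j=0: true
  j=1: false
Found at j=0 → formula holds.

Holds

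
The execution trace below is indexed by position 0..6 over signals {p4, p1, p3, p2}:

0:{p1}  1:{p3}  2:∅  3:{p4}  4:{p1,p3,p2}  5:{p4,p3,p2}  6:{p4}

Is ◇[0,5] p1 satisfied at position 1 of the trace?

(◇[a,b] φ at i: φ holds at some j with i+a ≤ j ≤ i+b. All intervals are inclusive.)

Yes

Check p1 at each j in [1,6]:
  j=1: false
  j=2: false
  j=3: false
  j=4: true
  j=5: false
  j=6: false
Found at j=4 → formula holds.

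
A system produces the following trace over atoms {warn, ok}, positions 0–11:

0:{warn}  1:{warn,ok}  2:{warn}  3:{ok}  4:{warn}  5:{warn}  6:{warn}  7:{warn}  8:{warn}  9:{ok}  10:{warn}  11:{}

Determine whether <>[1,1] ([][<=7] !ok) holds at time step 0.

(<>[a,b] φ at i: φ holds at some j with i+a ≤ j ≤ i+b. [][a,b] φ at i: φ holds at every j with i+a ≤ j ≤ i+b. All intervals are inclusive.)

False

Check [][<=7] !ok at each j in [1,1]:
  j=1: fails at 1
No position in the window satisfies it → formula fails.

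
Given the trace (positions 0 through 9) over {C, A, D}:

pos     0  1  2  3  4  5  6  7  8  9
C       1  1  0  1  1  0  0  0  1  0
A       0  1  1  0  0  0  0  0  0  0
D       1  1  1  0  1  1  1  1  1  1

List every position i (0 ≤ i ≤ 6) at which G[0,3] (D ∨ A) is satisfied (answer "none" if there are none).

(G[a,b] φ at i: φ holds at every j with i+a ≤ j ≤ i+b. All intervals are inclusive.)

4, 5, 6

Evaluate at each i in [0,6]:
  i=0: ✗ (fails at j=3)
  i=1: ✗ (fails at j=3)
  i=2: ✗ (fails at j=3)
  i=3: ✗ (fails at j=3)
  i=4: ✓ (all of [4,7])
  i=5: ✓ (all of [5,8])
  i=6: ✓ (all of [6,9])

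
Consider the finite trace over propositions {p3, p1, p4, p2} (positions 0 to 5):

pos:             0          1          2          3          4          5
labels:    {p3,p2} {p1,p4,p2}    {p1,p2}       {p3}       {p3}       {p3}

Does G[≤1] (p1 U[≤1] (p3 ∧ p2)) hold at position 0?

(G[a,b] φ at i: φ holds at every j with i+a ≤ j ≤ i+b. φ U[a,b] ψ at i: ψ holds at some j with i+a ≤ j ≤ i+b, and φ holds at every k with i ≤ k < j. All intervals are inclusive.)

Check (p1 U[≤1] (p3 ∧ p2)) at every j in [0,1]:
  j=0: holds
  j=1: fails
Fails at j=1 → formula fails.

Does not hold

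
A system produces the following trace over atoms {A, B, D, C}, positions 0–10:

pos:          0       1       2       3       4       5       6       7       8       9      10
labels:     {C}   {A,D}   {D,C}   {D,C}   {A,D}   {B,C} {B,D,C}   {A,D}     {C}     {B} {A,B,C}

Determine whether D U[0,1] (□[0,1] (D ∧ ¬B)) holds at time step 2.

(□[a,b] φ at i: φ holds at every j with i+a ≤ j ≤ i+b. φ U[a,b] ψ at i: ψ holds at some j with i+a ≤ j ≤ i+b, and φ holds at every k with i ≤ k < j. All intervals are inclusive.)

Need some j in [2,3] with □[0,1] (D ∧ ¬B), and D at every k in [2,j-1].
  j=2: □[0,1] (D ∧ ¬B) holds; no prefix to check → satisfied.

Holds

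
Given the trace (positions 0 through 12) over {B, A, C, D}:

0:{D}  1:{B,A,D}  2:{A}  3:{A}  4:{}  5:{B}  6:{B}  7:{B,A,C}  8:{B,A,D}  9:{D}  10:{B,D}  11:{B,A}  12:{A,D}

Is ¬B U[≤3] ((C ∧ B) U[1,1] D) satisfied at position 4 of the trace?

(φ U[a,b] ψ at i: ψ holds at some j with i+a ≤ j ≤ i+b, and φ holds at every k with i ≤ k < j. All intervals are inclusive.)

No

Need some j in [4,7] with ((C ∧ B) U[1,1] D), and ¬B at every k in [4,j-1].
  j=4: ((C ∧ B) U[1,1] D) — fails.
  j=5: ((C ∧ B) U[1,1] D) — fails.
  j=6: ((C ∧ B) U[1,1] D) — fails.
  j=7: ((C ∧ B) U[1,1] D) holds, but ¬B fails at k=5 → not this j.
No j in the window works → until fails.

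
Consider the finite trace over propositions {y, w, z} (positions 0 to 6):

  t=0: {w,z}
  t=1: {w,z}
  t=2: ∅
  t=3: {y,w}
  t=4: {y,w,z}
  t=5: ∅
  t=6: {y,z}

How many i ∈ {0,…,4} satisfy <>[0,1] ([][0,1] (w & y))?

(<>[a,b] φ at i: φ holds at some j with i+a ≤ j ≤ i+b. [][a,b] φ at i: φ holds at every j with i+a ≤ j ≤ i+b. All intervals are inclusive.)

Evaluate at each i in [0,4]:
  i=0: ✗ (none in [0,1])
  i=1: ✗ (none in [1,2])
  i=2: ✓ (witness j=3)
  i=3: ✓ (witness j=3)
  i=4: ✗ (none in [4,5])
Positions where it holds: {2, 3} → 2.

2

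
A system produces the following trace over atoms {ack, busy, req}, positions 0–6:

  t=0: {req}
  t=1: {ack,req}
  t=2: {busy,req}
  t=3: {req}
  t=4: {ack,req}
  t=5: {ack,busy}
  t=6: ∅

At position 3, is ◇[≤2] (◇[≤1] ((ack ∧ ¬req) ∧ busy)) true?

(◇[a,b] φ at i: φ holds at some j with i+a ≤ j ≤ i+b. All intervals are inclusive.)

Check ◇[≤1] ((ack ∧ ¬req) ∧ busy) at each j in [3,5]:
  j=3: fails (none in [3,4])
  j=4: holds (witness at 5)
  j=5: holds (witness at 5)
Found at j=4 → formula holds.

True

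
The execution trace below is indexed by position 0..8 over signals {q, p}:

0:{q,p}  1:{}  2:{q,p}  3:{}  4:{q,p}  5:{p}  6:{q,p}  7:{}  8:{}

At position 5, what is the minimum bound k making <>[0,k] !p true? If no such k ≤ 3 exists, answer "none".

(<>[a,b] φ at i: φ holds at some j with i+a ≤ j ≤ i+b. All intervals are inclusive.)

2

Scan j = 5,6,… for !p:
  j=5: fails
  j=6: fails
  j=7: holds
First hit at j=7, so smallest k = 7-5 = 2.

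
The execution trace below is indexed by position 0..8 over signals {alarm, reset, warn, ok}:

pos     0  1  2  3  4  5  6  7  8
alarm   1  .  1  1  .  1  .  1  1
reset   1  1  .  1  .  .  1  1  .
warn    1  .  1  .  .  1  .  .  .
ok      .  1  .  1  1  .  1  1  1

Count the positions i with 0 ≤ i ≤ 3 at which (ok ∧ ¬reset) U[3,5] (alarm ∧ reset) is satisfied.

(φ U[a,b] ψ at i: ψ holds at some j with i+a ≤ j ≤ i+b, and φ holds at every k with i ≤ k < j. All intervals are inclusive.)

0

Evaluate at each i in [0,3]:
  i=0: ✗ (lhs fails at k=0 before rhs at j=3)
  i=1: ✗ (no rhs in [4,6])
  i=2: ✗ (lhs fails at k=2 before rhs at j=7)
  i=3: ✗ (lhs fails at k=3 before rhs at j=7)
Positions where it holds: {} → 0.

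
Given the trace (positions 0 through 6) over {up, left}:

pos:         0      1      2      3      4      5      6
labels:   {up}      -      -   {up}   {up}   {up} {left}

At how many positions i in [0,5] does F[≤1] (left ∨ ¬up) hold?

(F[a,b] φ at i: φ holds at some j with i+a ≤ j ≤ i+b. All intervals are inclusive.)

Evaluate at each i in [0,5]:
  i=0: ✓ (witness j=1)
  i=1: ✓ (witness j=1)
  i=2: ✓ (witness j=2)
  i=3: ✗ (none in [3,4])
  i=4: ✗ (none in [4,5])
  i=5: ✓ (witness j=6)
Positions where it holds: {0, 1, 2, 5} → 4.

4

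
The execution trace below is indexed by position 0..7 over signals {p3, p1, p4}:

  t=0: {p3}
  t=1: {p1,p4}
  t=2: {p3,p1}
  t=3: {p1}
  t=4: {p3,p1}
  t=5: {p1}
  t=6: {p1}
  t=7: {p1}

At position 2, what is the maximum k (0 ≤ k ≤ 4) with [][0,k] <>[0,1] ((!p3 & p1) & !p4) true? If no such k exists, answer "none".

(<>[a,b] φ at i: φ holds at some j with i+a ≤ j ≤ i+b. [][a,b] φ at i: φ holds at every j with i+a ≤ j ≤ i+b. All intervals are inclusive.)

<>[0,1] ((!p3 & p1) & !p4) must hold from j=2 onward; find where it first fails.
  j=2: holds
  j=3: holds
  j=4: holds
  j=5: holds
  j=6: holds
Holds through j=6; largest k = 4.

4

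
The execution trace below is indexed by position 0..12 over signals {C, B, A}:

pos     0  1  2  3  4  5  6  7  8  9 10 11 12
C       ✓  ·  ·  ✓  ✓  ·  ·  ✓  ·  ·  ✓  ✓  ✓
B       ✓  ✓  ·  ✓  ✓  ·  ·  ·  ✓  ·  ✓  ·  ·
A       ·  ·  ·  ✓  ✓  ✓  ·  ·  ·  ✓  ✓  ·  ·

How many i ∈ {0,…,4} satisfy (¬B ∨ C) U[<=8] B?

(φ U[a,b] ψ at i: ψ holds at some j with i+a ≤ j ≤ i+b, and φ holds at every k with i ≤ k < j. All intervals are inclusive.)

5

Evaluate at each i in [0,4]:
  i=0: ✓ (rhs at j=0)
  i=1: ✓ (rhs at j=1)
  i=2: ✓ (rhs at j=3; lhs holds on [2,2])
  i=3: ✓ (rhs at j=3)
  i=4: ✓ (rhs at j=4)
Positions where it holds: {0, 1, 2, 3, 4} → 5.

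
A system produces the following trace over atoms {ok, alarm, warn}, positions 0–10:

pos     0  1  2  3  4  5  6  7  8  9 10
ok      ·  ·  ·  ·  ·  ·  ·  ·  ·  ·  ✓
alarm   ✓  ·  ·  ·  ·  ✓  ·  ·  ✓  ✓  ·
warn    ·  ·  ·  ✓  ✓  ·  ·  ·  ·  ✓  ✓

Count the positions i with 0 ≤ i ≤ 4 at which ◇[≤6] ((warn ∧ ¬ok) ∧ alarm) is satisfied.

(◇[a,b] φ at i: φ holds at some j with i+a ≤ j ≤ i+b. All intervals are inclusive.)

Evaluate at each i in [0,4]:
  i=0: ✗ (none in [0,6])
  i=1: ✗ (none in [1,7])
  i=2: ✗ (none in [2,8])
  i=3: ✓ (witness j=9)
  i=4: ✓ (witness j=9)
Positions where it holds: {3, 4} → 2.

2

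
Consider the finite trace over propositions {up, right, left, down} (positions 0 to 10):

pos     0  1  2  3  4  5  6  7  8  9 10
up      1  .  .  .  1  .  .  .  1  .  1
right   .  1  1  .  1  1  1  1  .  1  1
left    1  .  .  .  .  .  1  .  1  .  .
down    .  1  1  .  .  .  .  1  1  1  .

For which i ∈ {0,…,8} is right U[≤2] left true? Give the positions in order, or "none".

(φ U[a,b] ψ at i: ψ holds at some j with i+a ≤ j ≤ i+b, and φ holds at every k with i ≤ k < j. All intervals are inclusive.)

Evaluate at each i in [0,8]:
  i=0: ✓ (rhs at j=0)
  i=1: ✗ (no rhs in [1,3])
  i=2: ✗ (no rhs in [2,4])
  i=3: ✗ (no rhs in [3,5])
  i=4: ✓ (rhs at j=6; lhs holds on [4,5])
  i=5: ✓ (rhs at j=6; lhs holds on [5,5])
  i=6: ✓ (rhs at j=6)
  i=7: ✓ (rhs at j=8; lhs holds on [7,7])
  i=8: ✓ (rhs at j=8)

0, 4, 5, 6, 7, 8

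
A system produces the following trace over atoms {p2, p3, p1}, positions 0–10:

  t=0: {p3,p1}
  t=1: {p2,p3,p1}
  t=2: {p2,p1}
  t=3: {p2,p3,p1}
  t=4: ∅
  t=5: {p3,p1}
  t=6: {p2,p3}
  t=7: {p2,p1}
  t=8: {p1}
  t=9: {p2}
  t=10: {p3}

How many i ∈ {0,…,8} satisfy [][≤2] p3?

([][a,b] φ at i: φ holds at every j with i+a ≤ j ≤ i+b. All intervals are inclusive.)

0

Evaluate at each i in [0,8]:
  i=0: ✗ (fails at j=2)
  i=1: ✗ (fails at j=2)
  i=2: ✗ (fails at j=2)
  i=3: ✗ (fails at j=4)
  i=4: ✗ (fails at j=4)
  i=5: ✗ (fails at j=7)
  i=6: ✗ (fails at j=7)
  i=7: ✗ (fails at j=7)
  i=8: ✗ (fails at j=8)
Positions where it holds: {} → 0.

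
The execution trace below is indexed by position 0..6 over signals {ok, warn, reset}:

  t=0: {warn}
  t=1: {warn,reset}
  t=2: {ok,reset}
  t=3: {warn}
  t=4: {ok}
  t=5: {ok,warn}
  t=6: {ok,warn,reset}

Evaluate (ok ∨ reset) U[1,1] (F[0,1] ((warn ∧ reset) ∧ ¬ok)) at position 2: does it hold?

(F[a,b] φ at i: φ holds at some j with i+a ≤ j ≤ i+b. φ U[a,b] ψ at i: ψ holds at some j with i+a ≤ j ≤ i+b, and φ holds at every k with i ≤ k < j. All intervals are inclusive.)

Need some j in [3,3] with F[0,1] ((warn ∧ reset) ∧ ¬ok), and (ok ∨ reset) at every k in [2,j-1].
  j=3: F[0,1] ((warn ∧ reset) ∧ ¬ok) — fails (none in [3,4]).
No j in the window works → until fails.

No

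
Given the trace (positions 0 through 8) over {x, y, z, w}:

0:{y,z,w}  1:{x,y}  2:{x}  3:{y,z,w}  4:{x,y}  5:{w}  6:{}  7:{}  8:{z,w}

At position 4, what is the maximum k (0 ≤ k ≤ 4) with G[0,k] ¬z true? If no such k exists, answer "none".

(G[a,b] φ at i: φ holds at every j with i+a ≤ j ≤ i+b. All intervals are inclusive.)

3

¬z must hold from j=4 onward; find where it first fails.
  j=4: holds
  j=5: holds
  j=6: holds
  j=7: holds
  j=8: fails
Holds on [4,7], so largest k = 3.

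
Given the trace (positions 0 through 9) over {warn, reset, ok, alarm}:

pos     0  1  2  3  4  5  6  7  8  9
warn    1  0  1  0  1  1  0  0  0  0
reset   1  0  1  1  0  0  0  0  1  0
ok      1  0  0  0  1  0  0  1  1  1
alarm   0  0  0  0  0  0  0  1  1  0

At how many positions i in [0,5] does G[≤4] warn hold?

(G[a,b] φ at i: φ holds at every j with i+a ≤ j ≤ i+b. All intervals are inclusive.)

0

Evaluate at each i in [0,5]:
  i=0: ✗ (fails at j=1)
  i=1: ✗ (fails at j=1)
  i=2: ✗ (fails at j=3)
  i=3: ✗ (fails at j=3)
  i=4: ✗ (fails at j=6)
  i=5: ✗ (fails at j=6)
Positions where it holds: {} → 0.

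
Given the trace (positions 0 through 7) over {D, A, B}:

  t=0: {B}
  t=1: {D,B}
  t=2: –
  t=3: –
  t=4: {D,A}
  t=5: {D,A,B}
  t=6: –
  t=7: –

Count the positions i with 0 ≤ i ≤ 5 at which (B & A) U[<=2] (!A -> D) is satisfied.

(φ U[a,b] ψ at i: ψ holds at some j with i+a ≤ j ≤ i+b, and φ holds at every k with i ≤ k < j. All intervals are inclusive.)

3

Evaluate at each i in [0,5]:
  i=0: ✗ (lhs fails at k=0 before rhs at j=1)
  i=1: ✓ (rhs at j=1)
  i=2: ✗ (lhs fails at k=2 before rhs at j=4)
  i=3: ✗ (lhs fails at k=3 before rhs at j=4)
  i=4: ✓ (rhs at j=4)
  i=5: ✓ (rhs at j=5)
Positions where it holds: {1, 4, 5} → 3.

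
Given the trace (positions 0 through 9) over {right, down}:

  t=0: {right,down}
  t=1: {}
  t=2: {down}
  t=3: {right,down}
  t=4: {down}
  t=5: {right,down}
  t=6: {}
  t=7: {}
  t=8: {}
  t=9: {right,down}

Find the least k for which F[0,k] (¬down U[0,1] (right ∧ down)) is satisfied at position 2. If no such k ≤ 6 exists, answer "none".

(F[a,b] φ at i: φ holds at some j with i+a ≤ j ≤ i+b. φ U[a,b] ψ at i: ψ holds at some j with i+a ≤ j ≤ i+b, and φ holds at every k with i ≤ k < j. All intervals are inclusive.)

1

Scan j = 2,3,… for (¬down U[0,1] (right ∧ down)):
  j=2: fails
  j=3: holds
First hit at j=3, so smallest k = 3-2 = 1.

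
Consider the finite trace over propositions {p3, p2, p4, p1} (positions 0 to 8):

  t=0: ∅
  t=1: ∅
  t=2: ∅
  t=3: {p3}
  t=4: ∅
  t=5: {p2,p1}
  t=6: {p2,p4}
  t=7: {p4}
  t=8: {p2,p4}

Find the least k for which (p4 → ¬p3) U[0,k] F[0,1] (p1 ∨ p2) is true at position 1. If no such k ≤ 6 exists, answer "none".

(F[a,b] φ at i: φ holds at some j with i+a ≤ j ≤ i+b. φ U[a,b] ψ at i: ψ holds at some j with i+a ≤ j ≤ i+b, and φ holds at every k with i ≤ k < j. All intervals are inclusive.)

Need earliest j ≥ 1 with F[0,1] (p1 ∨ p2), and (p4 → ¬p3) at every k in [1,j-1].
  j=1: rhs fails.
  j=2: rhs fails.
  j=3: rhs fails.
  j=4: rhs holds; lhs holds on [1,3]. k = 3.

3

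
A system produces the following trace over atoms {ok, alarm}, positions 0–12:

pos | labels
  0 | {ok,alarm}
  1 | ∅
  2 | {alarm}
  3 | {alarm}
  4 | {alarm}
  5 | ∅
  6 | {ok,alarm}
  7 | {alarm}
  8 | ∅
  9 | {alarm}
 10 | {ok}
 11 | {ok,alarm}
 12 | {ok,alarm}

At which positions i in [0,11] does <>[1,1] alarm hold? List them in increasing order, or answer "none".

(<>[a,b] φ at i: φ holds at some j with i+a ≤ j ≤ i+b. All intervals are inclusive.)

Evaluate at each i in [0,11]:
  i=0: ✗ (none in [1,1])
  i=1: ✓ (witness j=2)
  i=2: ✓ (witness j=3)
  i=3: ✓ (witness j=4)
  i=4: ✗ (none in [5,5])
  i=5: ✓ (witness j=6)
  i=6: ✓ (witness j=7)
  i=7: ✗ (none in [8,8])
  i=8: ✓ (witness j=9)
  i=9: ✗ (none in [10,10])
  i=10: ✓ (witness j=11)
  i=11: ✓ (witness j=12)

1, 2, 3, 5, 6, 8, 10, 11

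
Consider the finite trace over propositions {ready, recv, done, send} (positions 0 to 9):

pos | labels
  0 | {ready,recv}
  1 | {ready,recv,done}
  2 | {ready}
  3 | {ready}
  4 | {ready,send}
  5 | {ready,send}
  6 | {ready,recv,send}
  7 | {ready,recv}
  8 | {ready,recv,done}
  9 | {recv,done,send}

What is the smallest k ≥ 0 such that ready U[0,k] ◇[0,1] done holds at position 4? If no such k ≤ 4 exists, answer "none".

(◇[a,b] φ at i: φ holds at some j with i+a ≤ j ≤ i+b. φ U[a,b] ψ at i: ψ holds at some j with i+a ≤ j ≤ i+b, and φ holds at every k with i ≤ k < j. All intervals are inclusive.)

Need earliest j ≥ 4 with ◇[0,1] done, and ready at every k in [4,j-1].
  j=4: rhs fails.
  j=5: rhs fails.
  j=6: rhs fails.
  j=7: rhs holds; lhs holds on [4,6]. k = 3.

3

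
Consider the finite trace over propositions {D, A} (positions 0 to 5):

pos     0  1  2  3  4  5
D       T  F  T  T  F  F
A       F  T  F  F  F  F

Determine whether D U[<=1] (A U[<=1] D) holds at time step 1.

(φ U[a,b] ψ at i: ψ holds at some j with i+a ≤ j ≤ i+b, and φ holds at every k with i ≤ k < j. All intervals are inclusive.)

Need some j in [1,2] with (A U[<=1] D), and D at every k in [1,j-1].
  j=1: (A U[<=1] D) holds; no prefix to check → satisfied.

Yes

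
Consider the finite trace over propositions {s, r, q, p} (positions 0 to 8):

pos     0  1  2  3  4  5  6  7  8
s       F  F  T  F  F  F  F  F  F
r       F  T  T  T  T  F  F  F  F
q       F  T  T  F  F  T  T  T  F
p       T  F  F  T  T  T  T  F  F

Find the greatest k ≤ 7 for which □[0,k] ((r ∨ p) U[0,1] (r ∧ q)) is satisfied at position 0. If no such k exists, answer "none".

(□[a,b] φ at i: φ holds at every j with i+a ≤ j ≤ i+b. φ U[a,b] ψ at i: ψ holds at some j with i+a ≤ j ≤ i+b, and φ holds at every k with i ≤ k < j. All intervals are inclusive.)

((r ∨ p) U[0,1] (r ∧ q)) must hold from j=0 onward; find where it first fails.
  j=0: holds
  j=1: holds
  j=2: holds
  j=3: fails
Holds on [0,2], so largest k = 2.

2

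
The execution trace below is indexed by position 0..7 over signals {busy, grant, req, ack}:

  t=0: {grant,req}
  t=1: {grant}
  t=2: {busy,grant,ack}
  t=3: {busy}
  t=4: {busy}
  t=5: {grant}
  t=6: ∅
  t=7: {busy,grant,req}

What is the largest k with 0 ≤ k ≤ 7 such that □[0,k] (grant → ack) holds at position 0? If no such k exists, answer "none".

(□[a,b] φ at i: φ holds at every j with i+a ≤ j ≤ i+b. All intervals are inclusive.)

(grant → ack) must hold from j=0 onward; find where it first fails.
  j=0: fails → no k works.

none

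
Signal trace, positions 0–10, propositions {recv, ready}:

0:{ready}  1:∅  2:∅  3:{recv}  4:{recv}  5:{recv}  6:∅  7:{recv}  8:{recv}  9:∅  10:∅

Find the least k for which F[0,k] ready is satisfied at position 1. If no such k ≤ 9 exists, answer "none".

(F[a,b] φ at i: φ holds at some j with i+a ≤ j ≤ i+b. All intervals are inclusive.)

Scan j = 1,2,… for ready:
  j=1: fails
  j=2: fails
  j=3: fails
  j=4: fails
  j=5: fails
  j=6: fails
  j=7: fails
  j=8: fails
  j=9: fails
  j=10: fails
No j in [1,10] satisfies it → none.

none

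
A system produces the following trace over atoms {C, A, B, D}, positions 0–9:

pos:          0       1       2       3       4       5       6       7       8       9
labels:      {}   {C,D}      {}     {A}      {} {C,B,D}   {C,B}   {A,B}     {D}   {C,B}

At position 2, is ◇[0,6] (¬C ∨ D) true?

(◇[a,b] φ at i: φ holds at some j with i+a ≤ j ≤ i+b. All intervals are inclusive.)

Check (¬C ∨ D) at each j in [2,8]:
  j=2: true
  j=3: true
  j=4: true
  j=5: true
  j=6: false
  j=7: true
  j=8: true
Found at j=2 → formula holds.

True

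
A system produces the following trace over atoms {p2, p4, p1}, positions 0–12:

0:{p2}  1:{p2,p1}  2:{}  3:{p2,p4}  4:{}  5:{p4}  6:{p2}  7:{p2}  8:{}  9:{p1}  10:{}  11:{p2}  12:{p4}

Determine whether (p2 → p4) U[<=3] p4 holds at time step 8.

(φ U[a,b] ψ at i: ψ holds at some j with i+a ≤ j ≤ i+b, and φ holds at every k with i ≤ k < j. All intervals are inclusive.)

Need some j in [8,11] with p4, and (p2 → p4) at every k in [8,j-1].
  j=8: p4 false.
  j=9: p4 false.
  j=10: p4 false.
  j=11: p4 false.
No j in the window works → until fails.

No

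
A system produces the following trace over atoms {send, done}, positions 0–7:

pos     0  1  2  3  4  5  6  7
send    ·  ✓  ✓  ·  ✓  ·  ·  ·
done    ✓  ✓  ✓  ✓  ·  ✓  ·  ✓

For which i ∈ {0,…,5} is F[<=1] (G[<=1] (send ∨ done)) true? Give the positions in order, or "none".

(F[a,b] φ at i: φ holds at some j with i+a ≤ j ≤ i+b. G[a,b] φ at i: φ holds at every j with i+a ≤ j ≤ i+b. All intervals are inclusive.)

Evaluate at each i in [0,5]:
  i=0: ✓ (witness j=0)
  i=1: ✓ (witness j=1)
  i=2: ✓ (witness j=2)
  i=3: ✓ (witness j=3)
  i=4: ✓ (witness j=4)
  i=5: ✗ (none in [5,6])

0, 1, 2, 3, 4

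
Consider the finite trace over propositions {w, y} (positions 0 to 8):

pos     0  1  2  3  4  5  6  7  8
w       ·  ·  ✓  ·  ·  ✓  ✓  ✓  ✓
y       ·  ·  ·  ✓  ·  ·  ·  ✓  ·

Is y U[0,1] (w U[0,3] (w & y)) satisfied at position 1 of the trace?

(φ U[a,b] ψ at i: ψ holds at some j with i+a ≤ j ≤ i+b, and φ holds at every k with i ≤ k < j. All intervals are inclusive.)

No

Need some j in [1,2] with (w U[0,3] (w & y)), and y at every k in [1,j-1].
  j=1: (w U[0,3] (w & y)) — fails.
  j=2: (w U[0,3] (w & y)) — fails.
No j in the window works → until fails.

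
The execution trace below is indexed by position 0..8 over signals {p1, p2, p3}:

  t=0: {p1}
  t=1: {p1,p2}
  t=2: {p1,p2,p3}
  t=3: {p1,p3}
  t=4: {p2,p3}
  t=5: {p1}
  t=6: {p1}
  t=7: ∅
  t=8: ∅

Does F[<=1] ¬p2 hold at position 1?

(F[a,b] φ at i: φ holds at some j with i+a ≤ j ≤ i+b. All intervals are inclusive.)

Check ¬p2 at each j in [1,2]:
  j=1: false
  j=2: false
No position in the window satisfies it → formula fails.

False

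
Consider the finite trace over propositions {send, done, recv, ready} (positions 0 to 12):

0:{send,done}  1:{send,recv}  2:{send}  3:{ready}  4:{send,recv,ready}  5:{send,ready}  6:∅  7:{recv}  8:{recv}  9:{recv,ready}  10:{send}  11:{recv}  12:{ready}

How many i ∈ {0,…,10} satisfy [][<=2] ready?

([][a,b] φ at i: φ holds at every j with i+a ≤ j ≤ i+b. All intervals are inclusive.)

1

Evaluate at each i in [0,10]:
  i=0: ✗ (fails at j=0)
  i=1: ✗ (fails at j=1)
  i=2: ✗ (fails at j=2)
  i=3: ✓ (all of [3,5])
  i=4: ✗ (fails at j=6)
  i=5: ✗ (fails at j=6)
  i=6: ✗ (fails at j=6)
  i=7: ✗ (fails at j=7)
  i=8: ✗ (fails at j=8)
  i=9: ✗ (fails at j=10)
  i=10: ✗ (fails at j=10)
Positions where it holds: {3} → 1.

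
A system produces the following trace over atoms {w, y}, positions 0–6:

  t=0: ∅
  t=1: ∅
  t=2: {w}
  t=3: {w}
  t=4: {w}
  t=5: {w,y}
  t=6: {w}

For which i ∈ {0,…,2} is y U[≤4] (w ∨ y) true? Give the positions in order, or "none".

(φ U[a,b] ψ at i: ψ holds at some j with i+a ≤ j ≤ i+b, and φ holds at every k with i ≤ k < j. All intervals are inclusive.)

Evaluate at each i in [0,2]:
  i=0: ✗ (lhs fails at k=0 before rhs at j=2)
  i=1: ✗ (lhs fails at k=1 before rhs at j=2)
  i=2: ✓ (rhs at j=2)

2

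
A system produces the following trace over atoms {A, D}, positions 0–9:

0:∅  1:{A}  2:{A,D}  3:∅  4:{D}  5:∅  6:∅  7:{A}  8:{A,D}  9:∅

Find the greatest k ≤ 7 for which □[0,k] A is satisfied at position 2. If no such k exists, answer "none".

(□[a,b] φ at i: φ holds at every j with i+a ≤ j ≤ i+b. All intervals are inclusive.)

A must hold from j=2 onward; find where it first fails.
  j=2: holds
  j=3: fails
Holds on [2,2], so largest k = 0.

0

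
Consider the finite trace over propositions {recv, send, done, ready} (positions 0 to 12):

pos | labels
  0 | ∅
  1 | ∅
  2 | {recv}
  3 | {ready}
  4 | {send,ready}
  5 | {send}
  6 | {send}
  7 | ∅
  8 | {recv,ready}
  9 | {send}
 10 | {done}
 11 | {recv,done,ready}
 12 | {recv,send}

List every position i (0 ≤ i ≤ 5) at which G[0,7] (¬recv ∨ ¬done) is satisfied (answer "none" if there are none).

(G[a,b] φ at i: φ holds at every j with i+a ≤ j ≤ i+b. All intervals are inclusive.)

Evaluate at each i in [0,5]:
  i=0: ✓ (all of [0,7])
  i=1: ✓ (all of [1,8])
  i=2: ✓ (all of [2,9])
  i=3: ✓ (all of [3,10])
  i=4: ✗ (fails at j=11)
  i=5: ✗ (fails at j=11)

0, 1, 2, 3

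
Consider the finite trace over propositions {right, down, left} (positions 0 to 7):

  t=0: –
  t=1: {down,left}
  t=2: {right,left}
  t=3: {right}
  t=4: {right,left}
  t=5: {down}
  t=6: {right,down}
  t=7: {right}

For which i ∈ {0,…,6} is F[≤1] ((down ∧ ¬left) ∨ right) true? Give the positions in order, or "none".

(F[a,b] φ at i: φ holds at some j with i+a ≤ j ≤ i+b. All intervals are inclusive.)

Evaluate at each i in [0,6]:
  i=0: ✗ (none in [0,1])
  i=1: ✓ (witness j=2)
  i=2: ✓ (witness j=2)
  i=3: ✓ (witness j=3)
  i=4: ✓ (witness j=4)
  i=5: ✓ (witness j=5)
  i=6: ✓ (witness j=6)

1, 2, 3, 4, 5, 6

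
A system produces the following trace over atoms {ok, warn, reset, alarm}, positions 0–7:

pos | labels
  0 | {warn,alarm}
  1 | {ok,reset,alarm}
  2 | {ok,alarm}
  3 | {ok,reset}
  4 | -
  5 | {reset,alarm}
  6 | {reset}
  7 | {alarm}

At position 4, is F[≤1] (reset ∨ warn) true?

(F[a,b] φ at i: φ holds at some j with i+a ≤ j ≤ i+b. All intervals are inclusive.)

Holds

Check (reset ∨ warn) at each j in [4,5]:
  j=4: false
  j=5: true
Found at j=5 → formula holds.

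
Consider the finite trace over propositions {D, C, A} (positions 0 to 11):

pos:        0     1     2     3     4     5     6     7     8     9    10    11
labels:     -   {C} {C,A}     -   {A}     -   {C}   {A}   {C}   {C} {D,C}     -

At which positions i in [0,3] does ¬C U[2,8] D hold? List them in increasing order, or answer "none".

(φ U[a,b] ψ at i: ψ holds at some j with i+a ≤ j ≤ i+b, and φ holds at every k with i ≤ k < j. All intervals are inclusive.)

none

Evaluate at each i in [0,3]:
  i=0: ✗ (no rhs in [2,8])
  i=1: ✗ (no rhs in [3,9])
  i=2: ✗ (lhs fails at k=2 before rhs at j=10)
  i=3: ✗ (lhs fails at k=6 before rhs at j=10)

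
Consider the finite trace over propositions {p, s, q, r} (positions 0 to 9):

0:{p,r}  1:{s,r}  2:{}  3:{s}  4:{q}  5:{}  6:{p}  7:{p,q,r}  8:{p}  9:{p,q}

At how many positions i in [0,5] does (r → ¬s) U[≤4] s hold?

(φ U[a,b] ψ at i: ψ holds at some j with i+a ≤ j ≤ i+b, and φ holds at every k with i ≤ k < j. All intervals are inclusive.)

4

Evaluate at each i in [0,5]:
  i=0: ✓ (rhs at j=1; lhs holds on [0,0])
  i=1: ✓ (rhs at j=1)
  i=2: ✓ (rhs at j=3; lhs holds on [2,2])
  i=3: ✓ (rhs at j=3)
  i=4: ✗ (no rhs in [4,8])
  i=5: ✗ (no rhs in [5,9])
Positions where it holds: {0, 1, 2, 3} → 4.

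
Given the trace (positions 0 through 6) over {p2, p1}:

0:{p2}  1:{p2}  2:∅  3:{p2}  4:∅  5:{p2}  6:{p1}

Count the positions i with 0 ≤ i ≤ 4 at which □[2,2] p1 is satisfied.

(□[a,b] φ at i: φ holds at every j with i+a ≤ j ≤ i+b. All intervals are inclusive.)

Evaluate at each i in [0,4]:
  i=0: ✗ (fails at j=2)
  i=1: ✗ (fails at j=3)
  i=2: ✗ (fails at j=4)
  i=3: ✗ (fails at j=5)
  i=4: ✓ (all of [6,6])
Positions where it holds: {4} → 1.

1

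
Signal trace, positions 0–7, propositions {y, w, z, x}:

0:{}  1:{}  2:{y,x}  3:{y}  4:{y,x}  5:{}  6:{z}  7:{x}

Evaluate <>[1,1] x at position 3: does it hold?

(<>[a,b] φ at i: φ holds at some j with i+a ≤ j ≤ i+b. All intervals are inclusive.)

Check x at each j in [4,4]:
  j=4: true
Found at j=4 → formula holds.

Holds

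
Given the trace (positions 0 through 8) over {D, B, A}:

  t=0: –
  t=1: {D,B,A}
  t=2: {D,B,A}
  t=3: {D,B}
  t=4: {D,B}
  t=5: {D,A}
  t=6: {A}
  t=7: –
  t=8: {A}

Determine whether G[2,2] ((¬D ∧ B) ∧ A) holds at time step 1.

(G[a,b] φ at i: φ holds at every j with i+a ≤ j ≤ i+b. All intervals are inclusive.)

Check ((¬D ∧ B) ∧ A) at every j in [3,3]:
  j=3: false
Fails at j=3 → formula fails.

No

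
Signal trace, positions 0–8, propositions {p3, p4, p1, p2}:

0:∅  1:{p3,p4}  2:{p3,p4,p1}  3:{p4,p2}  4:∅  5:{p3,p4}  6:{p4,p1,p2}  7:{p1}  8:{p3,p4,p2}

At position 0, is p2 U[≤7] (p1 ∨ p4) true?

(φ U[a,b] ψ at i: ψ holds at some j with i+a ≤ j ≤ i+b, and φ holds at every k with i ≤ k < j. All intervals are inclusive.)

No

Need some j in [0,7] with (p1 ∨ p4), and p2 at every k in [0,j-1].
  j=0: (p1 ∨ p4) false.
  j=1: (p1 ∨ p4) holds, but p2 fails at k=0 → not this j.
  j=2: (p1 ∨ p4) holds, but p2 fails at k=0 → not this j.
  j=3: (p1 ∨ p4) holds, but p2 fails at k=0 → not this j.
  j=4: (p1 ∨ p4) false.
  j=5: (p1 ∨ p4) holds, but p2 fails at k=0 → not this j.
  j=6: (p1 ∨ p4) holds, but p2 fails at k=0 → not this j.
  j=7: (p1 ∨ p4) holds, but p2 fails at k=0 → not this j.
No j in the window works → until fails.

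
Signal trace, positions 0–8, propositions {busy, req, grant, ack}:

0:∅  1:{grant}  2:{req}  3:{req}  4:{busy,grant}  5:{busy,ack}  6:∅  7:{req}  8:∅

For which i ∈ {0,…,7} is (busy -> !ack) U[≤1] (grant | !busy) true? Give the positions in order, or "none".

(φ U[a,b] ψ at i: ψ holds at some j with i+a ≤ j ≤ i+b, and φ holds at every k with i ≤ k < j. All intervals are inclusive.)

0, 1, 2, 3, 4, 6, 7

Evaluate at each i in [0,7]:
  i=0: ✓ (rhs at j=0)
  i=1: ✓ (rhs at j=1)
  i=2: ✓ (rhs at j=2)
  i=3: ✓ (rhs at j=3)
  i=4: ✓ (rhs at j=4)
  i=5: ✗ (lhs fails at k=5 before rhs at j=6)
  i=6: ✓ (rhs at j=6)
  i=7: ✓ (rhs at j=7)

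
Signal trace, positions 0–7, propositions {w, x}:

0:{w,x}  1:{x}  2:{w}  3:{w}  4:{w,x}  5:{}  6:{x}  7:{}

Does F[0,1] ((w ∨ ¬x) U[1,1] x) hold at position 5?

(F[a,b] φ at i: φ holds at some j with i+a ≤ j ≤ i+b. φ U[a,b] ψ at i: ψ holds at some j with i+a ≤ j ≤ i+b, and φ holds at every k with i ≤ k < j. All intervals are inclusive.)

Yes

Check ((w ∨ ¬x) U[1,1] x) at each j in [5,6]:
  j=5: holds
  j=6: fails
Found at j=5 → formula holds.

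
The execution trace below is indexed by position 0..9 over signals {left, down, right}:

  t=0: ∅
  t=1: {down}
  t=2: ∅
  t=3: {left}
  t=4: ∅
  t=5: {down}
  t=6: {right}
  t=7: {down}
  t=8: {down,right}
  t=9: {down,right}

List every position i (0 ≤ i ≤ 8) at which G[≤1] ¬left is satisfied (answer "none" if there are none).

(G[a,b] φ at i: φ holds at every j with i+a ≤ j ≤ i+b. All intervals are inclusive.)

0, 1, 4, 5, 6, 7, 8

Evaluate at each i in [0,8]:
  i=0: ✓ (all of [0,1])
  i=1: ✓ (all of [1,2])
  i=2: ✗ (fails at j=3)
  i=3: ✗ (fails at j=3)
  i=4: ✓ (all of [4,5])
  i=5: ✓ (all of [5,6])
  i=6: ✓ (all of [6,7])
  i=7: ✓ (all of [7,8])
  i=8: ✓ (all of [8,9])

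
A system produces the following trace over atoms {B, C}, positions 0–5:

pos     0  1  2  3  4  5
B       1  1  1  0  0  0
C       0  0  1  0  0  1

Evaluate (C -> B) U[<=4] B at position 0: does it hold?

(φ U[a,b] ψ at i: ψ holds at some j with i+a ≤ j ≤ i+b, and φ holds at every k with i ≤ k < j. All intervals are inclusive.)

Holds

Need some j in [0,4] with B, and (C -> B) at every k in [0,j-1].
  j=0: B holds; no prefix to check → satisfied.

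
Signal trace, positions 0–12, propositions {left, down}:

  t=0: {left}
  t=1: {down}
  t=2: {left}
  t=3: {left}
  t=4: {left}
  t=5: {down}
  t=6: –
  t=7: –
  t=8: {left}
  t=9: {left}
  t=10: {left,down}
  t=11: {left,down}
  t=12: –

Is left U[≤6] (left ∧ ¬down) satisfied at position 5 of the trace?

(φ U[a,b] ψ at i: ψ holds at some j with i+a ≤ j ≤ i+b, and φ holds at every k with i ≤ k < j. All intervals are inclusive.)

No

Need some j in [5,11] with (left ∧ ¬down), and left at every k in [5,j-1].
  j=5: (left ∧ ¬down) false.
  j=6: (left ∧ ¬down) false.
  j=7: (left ∧ ¬down) false.
  j=8: (left ∧ ¬down) holds, but left fails at k=5 → not this j.
  j=9: (left ∧ ¬down) holds, but left fails at k=5 → not this j.
  j=10: (left ∧ ¬down) false.
  j=11: (left ∧ ¬down) false.
No j in the window works → until fails.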